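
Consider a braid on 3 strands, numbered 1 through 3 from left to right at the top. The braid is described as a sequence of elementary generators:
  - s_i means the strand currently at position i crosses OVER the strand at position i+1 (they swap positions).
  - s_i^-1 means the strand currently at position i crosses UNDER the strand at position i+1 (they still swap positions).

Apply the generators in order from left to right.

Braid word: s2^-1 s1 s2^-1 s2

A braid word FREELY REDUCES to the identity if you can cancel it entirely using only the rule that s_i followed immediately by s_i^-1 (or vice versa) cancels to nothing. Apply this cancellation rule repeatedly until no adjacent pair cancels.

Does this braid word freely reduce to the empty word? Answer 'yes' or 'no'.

Answer: no

Derivation:
Gen 1 (s2^-1): push. Stack: [s2^-1]
Gen 2 (s1): push. Stack: [s2^-1 s1]
Gen 3 (s2^-1): push. Stack: [s2^-1 s1 s2^-1]
Gen 4 (s2): cancels prior s2^-1. Stack: [s2^-1 s1]
Reduced word: s2^-1 s1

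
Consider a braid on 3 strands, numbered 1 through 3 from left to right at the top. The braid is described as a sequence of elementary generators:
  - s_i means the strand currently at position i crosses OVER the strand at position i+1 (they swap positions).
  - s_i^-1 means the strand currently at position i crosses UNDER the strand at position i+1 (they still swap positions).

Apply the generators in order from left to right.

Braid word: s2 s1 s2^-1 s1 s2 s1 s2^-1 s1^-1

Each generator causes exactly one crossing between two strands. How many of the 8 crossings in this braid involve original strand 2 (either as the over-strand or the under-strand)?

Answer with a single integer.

Gen 1: crossing 2x3. Involves strand 2? yes. Count so far: 1
Gen 2: crossing 1x3. Involves strand 2? no. Count so far: 1
Gen 3: crossing 1x2. Involves strand 2? yes. Count so far: 2
Gen 4: crossing 3x2. Involves strand 2? yes. Count so far: 3
Gen 5: crossing 3x1. Involves strand 2? no. Count so far: 3
Gen 6: crossing 2x1. Involves strand 2? yes. Count so far: 4
Gen 7: crossing 2x3. Involves strand 2? yes. Count so far: 5
Gen 8: crossing 1x3. Involves strand 2? no. Count so far: 5

Answer: 5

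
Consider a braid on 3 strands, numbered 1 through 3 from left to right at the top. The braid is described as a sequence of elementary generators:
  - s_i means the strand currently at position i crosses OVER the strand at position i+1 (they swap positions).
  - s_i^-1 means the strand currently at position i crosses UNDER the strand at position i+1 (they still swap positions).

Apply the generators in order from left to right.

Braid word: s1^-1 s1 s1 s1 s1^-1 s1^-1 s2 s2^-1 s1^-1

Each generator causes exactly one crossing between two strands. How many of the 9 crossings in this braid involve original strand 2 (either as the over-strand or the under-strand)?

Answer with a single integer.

Gen 1: crossing 1x2. Involves strand 2? yes. Count so far: 1
Gen 2: crossing 2x1. Involves strand 2? yes. Count so far: 2
Gen 3: crossing 1x2. Involves strand 2? yes. Count so far: 3
Gen 4: crossing 2x1. Involves strand 2? yes. Count so far: 4
Gen 5: crossing 1x2. Involves strand 2? yes. Count so far: 5
Gen 6: crossing 2x1. Involves strand 2? yes. Count so far: 6
Gen 7: crossing 2x3. Involves strand 2? yes. Count so far: 7
Gen 8: crossing 3x2. Involves strand 2? yes. Count so far: 8
Gen 9: crossing 1x2. Involves strand 2? yes. Count so far: 9

Answer: 9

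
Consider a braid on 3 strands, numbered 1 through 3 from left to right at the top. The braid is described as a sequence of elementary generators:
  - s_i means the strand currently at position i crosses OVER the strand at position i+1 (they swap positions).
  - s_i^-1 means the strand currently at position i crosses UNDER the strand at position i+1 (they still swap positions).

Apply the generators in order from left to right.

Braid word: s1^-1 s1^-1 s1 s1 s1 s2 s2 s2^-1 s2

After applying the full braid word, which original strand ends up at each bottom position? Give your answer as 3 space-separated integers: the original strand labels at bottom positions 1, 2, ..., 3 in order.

Gen 1 (s1^-1): strand 1 crosses under strand 2. Perm now: [2 1 3]
Gen 2 (s1^-1): strand 2 crosses under strand 1. Perm now: [1 2 3]
Gen 3 (s1): strand 1 crosses over strand 2. Perm now: [2 1 3]
Gen 4 (s1): strand 2 crosses over strand 1. Perm now: [1 2 3]
Gen 5 (s1): strand 1 crosses over strand 2. Perm now: [2 1 3]
Gen 6 (s2): strand 1 crosses over strand 3. Perm now: [2 3 1]
Gen 7 (s2): strand 3 crosses over strand 1. Perm now: [2 1 3]
Gen 8 (s2^-1): strand 1 crosses under strand 3. Perm now: [2 3 1]
Gen 9 (s2): strand 3 crosses over strand 1. Perm now: [2 1 3]

Answer: 2 1 3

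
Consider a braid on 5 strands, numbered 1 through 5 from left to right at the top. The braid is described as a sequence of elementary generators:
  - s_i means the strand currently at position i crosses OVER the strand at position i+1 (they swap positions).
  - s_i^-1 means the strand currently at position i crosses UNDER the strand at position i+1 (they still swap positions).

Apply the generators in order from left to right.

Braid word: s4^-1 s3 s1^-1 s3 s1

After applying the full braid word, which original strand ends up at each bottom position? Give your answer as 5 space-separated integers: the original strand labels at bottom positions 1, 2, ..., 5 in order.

Gen 1 (s4^-1): strand 4 crosses under strand 5. Perm now: [1 2 3 5 4]
Gen 2 (s3): strand 3 crosses over strand 5. Perm now: [1 2 5 3 4]
Gen 3 (s1^-1): strand 1 crosses under strand 2. Perm now: [2 1 5 3 4]
Gen 4 (s3): strand 5 crosses over strand 3. Perm now: [2 1 3 5 4]
Gen 5 (s1): strand 2 crosses over strand 1. Perm now: [1 2 3 5 4]

Answer: 1 2 3 5 4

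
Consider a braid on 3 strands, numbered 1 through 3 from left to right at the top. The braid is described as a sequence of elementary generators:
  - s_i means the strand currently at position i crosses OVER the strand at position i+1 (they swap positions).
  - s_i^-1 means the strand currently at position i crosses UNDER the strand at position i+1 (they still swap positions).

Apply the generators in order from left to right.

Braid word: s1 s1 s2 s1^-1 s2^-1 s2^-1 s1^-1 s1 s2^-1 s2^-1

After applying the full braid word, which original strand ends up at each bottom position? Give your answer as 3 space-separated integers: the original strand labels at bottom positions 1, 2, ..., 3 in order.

Gen 1 (s1): strand 1 crosses over strand 2. Perm now: [2 1 3]
Gen 2 (s1): strand 2 crosses over strand 1. Perm now: [1 2 3]
Gen 3 (s2): strand 2 crosses over strand 3. Perm now: [1 3 2]
Gen 4 (s1^-1): strand 1 crosses under strand 3. Perm now: [3 1 2]
Gen 5 (s2^-1): strand 1 crosses under strand 2. Perm now: [3 2 1]
Gen 6 (s2^-1): strand 2 crosses under strand 1. Perm now: [3 1 2]
Gen 7 (s1^-1): strand 3 crosses under strand 1. Perm now: [1 3 2]
Gen 8 (s1): strand 1 crosses over strand 3. Perm now: [3 1 2]
Gen 9 (s2^-1): strand 1 crosses under strand 2. Perm now: [3 2 1]
Gen 10 (s2^-1): strand 2 crosses under strand 1. Perm now: [3 1 2]

Answer: 3 1 2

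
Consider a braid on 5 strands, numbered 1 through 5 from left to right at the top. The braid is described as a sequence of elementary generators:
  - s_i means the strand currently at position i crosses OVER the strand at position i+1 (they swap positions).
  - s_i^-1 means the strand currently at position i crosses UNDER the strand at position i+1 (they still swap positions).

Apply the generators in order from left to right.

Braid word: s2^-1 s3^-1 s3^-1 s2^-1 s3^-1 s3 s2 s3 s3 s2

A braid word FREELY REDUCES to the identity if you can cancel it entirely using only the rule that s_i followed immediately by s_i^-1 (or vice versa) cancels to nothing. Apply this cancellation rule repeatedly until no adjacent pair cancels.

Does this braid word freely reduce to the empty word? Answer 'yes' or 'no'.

Answer: yes

Derivation:
Gen 1 (s2^-1): push. Stack: [s2^-1]
Gen 2 (s3^-1): push. Stack: [s2^-1 s3^-1]
Gen 3 (s3^-1): push. Stack: [s2^-1 s3^-1 s3^-1]
Gen 4 (s2^-1): push. Stack: [s2^-1 s3^-1 s3^-1 s2^-1]
Gen 5 (s3^-1): push. Stack: [s2^-1 s3^-1 s3^-1 s2^-1 s3^-1]
Gen 6 (s3): cancels prior s3^-1. Stack: [s2^-1 s3^-1 s3^-1 s2^-1]
Gen 7 (s2): cancels prior s2^-1. Stack: [s2^-1 s3^-1 s3^-1]
Gen 8 (s3): cancels prior s3^-1. Stack: [s2^-1 s3^-1]
Gen 9 (s3): cancels prior s3^-1. Stack: [s2^-1]
Gen 10 (s2): cancels prior s2^-1. Stack: []
Reduced word: (empty)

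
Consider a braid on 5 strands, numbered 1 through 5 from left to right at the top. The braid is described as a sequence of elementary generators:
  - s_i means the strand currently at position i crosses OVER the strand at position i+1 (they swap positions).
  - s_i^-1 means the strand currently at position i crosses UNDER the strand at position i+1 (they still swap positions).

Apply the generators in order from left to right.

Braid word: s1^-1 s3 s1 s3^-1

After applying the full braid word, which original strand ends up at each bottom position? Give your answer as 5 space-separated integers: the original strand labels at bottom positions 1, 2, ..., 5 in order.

Answer: 1 2 3 4 5

Derivation:
Gen 1 (s1^-1): strand 1 crosses under strand 2. Perm now: [2 1 3 4 5]
Gen 2 (s3): strand 3 crosses over strand 4. Perm now: [2 1 4 3 5]
Gen 3 (s1): strand 2 crosses over strand 1. Perm now: [1 2 4 3 5]
Gen 4 (s3^-1): strand 4 crosses under strand 3. Perm now: [1 2 3 4 5]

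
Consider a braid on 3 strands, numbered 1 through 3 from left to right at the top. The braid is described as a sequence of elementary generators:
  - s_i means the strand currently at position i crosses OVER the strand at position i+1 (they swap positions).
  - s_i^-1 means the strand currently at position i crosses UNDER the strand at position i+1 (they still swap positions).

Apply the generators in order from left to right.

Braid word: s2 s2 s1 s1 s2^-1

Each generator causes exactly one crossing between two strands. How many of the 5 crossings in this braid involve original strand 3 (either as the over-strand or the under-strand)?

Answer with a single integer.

Answer: 3

Derivation:
Gen 1: crossing 2x3. Involves strand 3? yes. Count so far: 1
Gen 2: crossing 3x2. Involves strand 3? yes. Count so far: 2
Gen 3: crossing 1x2. Involves strand 3? no. Count so far: 2
Gen 4: crossing 2x1. Involves strand 3? no. Count so far: 2
Gen 5: crossing 2x3. Involves strand 3? yes. Count so far: 3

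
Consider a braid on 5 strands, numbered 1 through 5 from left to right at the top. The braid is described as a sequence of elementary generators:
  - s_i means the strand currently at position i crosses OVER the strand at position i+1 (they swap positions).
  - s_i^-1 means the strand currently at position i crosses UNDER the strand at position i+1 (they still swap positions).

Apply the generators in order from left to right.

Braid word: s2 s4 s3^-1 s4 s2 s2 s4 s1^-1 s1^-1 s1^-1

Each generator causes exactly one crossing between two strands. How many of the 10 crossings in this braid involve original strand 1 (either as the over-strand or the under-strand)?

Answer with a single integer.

Gen 1: crossing 2x3. Involves strand 1? no. Count so far: 0
Gen 2: crossing 4x5. Involves strand 1? no. Count so far: 0
Gen 3: crossing 2x5. Involves strand 1? no. Count so far: 0
Gen 4: crossing 2x4. Involves strand 1? no. Count so far: 0
Gen 5: crossing 3x5. Involves strand 1? no. Count so far: 0
Gen 6: crossing 5x3. Involves strand 1? no. Count so far: 0
Gen 7: crossing 4x2. Involves strand 1? no. Count so far: 0
Gen 8: crossing 1x3. Involves strand 1? yes. Count so far: 1
Gen 9: crossing 3x1. Involves strand 1? yes. Count so far: 2
Gen 10: crossing 1x3. Involves strand 1? yes. Count so far: 3

Answer: 3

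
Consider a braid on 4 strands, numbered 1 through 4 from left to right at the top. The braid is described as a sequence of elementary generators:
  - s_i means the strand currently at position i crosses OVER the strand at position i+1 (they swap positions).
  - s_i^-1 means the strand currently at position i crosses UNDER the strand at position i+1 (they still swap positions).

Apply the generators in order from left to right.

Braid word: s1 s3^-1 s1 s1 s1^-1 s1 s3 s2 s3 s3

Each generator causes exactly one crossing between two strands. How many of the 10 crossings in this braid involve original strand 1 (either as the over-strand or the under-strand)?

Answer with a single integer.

Gen 1: crossing 1x2. Involves strand 1? yes. Count so far: 1
Gen 2: crossing 3x4. Involves strand 1? no. Count so far: 1
Gen 3: crossing 2x1. Involves strand 1? yes. Count so far: 2
Gen 4: crossing 1x2. Involves strand 1? yes. Count so far: 3
Gen 5: crossing 2x1. Involves strand 1? yes. Count so far: 4
Gen 6: crossing 1x2. Involves strand 1? yes. Count so far: 5
Gen 7: crossing 4x3. Involves strand 1? no. Count so far: 5
Gen 8: crossing 1x3. Involves strand 1? yes. Count so far: 6
Gen 9: crossing 1x4. Involves strand 1? yes. Count so far: 7
Gen 10: crossing 4x1. Involves strand 1? yes. Count so far: 8

Answer: 8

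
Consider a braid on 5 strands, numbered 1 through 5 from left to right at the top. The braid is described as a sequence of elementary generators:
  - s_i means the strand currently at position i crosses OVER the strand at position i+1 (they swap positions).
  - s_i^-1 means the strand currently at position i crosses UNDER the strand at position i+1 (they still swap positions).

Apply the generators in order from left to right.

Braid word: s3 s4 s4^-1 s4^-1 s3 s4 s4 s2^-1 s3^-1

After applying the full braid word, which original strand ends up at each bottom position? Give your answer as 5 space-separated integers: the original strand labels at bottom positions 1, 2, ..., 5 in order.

Answer: 1 5 4 2 3

Derivation:
Gen 1 (s3): strand 3 crosses over strand 4. Perm now: [1 2 4 3 5]
Gen 2 (s4): strand 3 crosses over strand 5. Perm now: [1 2 4 5 3]
Gen 3 (s4^-1): strand 5 crosses under strand 3. Perm now: [1 2 4 3 5]
Gen 4 (s4^-1): strand 3 crosses under strand 5. Perm now: [1 2 4 5 3]
Gen 5 (s3): strand 4 crosses over strand 5. Perm now: [1 2 5 4 3]
Gen 6 (s4): strand 4 crosses over strand 3. Perm now: [1 2 5 3 4]
Gen 7 (s4): strand 3 crosses over strand 4. Perm now: [1 2 5 4 3]
Gen 8 (s2^-1): strand 2 crosses under strand 5. Perm now: [1 5 2 4 3]
Gen 9 (s3^-1): strand 2 crosses under strand 4. Perm now: [1 5 4 2 3]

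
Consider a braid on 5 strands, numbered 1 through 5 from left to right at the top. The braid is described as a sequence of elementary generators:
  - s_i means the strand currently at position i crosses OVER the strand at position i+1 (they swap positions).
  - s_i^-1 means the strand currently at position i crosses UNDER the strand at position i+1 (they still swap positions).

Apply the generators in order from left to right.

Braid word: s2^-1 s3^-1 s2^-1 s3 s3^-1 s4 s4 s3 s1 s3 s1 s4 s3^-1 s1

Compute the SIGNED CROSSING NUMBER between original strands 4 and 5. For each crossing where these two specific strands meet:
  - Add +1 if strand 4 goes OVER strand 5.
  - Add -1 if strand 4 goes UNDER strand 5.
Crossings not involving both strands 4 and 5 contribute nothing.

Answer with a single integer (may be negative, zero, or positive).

Answer: 0

Derivation:
Gen 1: crossing 2x3. Both 4&5? no. Sum: 0
Gen 2: crossing 2x4. Both 4&5? no. Sum: 0
Gen 3: crossing 3x4. Both 4&5? no. Sum: 0
Gen 4: crossing 3x2. Both 4&5? no. Sum: 0
Gen 5: crossing 2x3. Both 4&5? no. Sum: 0
Gen 6: crossing 2x5. Both 4&5? no. Sum: 0
Gen 7: crossing 5x2. Both 4&5? no. Sum: 0
Gen 8: crossing 3x2. Both 4&5? no. Sum: 0
Gen 9: crossing 1x4. Both 4&5? no. Sum: 0
Gen 10: crossing 2x3. Both 4&5? no. Sum: 0
Gen 11: crossing 4x1. Both 4&5? no. Sum: 0
Gen 12: crossing 2x5. Both 4&5? no. Sum: 0
Gen 13: crossing 3x5. Both 4&5? no. Sum: 0
Gen 14: crossing 1x4. Both 4&5? no. Sum: 0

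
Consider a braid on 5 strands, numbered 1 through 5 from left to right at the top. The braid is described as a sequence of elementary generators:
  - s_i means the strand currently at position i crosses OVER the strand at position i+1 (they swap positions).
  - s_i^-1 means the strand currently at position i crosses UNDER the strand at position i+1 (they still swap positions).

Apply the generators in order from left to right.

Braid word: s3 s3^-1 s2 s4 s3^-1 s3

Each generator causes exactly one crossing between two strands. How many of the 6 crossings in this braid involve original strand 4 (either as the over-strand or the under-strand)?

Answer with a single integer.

Answer: 3

Derivation:
Gen 1: crossing 3x4. Involves strand 4? yes. Count so far: 1
Gen 2: crossing 4x3. Involves strand 4? yes. Count so far: 2
Gen 3: crossing 2x3. Involves strand 4? no. Count so far: 2
Gen 4: crossing 4x5. Involves strand 4? yes. Count so far: 3
Gen 5: crossing 2x5. Involves strand 4? no. Count so far: 3
Gen 6: crossing 5x2. Involves strand 4? no. Count so far: 3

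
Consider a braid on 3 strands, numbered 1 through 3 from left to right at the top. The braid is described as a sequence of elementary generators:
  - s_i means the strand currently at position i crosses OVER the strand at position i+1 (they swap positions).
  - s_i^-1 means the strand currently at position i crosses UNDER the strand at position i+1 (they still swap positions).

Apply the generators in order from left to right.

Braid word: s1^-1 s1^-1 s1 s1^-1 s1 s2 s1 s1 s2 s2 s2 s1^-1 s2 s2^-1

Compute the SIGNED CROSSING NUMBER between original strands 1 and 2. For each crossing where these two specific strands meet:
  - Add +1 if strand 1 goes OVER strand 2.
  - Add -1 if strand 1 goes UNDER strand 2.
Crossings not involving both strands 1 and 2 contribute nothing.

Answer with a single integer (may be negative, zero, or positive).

Answer: 4

Derivation:
Gen 1: 1 under 2. Both 1&2? yes. Contrib: -1. Sum: -1
Gen 2: 2 under 1. Both 1&2? yes. Contrib: +1. Sum: 0
Gen 3: 1 over 2. Both 1&2? yes. Contrib: +1. Sum: 1
Gen 4: 2 under 1. Both 1&2? yes. Contrib: +1. Sum: 2
Gen 5: 1 over 2. Both 1&2? yes. Contrib: +1. Sum: 3
Gen 6: crossing 1x3. Both 1&2? no. Sum: 3
Gen 7: crossing 2x3. Both 1&2? no. Sum: 3
Gen 8: crossing 3x2. Both 1&2? no. Sum: 3
Gen 9: crossing 3x1. Both 1&2? no. Sum: 3
Gen 10: crossing 1x3. Both 1&2? no. Sum: 3
Gen 11: crossing 3x1. Both 1&2? no. Sum: 3
Gen 12: 2 under 1. Both 1&2? yes. Contrib: +1. Sum: 4
Gen 13: crossing 2x3. Both 1&2? no. Sum: 4
Gen 14: crossing 3x2. Both 1&2? no. Sum: 4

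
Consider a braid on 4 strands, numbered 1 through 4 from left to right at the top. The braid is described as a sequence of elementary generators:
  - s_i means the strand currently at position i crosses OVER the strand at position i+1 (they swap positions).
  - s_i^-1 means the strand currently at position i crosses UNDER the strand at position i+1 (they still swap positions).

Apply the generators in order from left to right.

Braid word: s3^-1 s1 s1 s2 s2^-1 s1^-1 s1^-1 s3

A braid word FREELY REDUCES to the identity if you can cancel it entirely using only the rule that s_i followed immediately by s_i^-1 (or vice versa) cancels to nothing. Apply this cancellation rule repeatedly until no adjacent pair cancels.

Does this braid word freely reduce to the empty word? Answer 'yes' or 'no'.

Gen 1 (s3^-1): push. Stack: [s3^-1]
Gen 2 (s1): push. Stack: [s3^-1 s1]
Gen 3 (s1): push. Stack: [s3^-1 s1 s1]
Gen 4 (s2): push. Stack: [s3^-1 s1 s1 s2]
Gen 5 (s2^-1): cancels prior s2. Stack: [s3^-1 s1 s1]
Gen 6 (s1^-1): cancels prior s1. Stack: [s3^-1 s1]
Gen 7 (s1^-1): cancels prior s1. Stack: [s3^-1]
Gen 8 (s3): cancels prior s3^-1. Stack: []
Reduced word: (empty)

Answer: yes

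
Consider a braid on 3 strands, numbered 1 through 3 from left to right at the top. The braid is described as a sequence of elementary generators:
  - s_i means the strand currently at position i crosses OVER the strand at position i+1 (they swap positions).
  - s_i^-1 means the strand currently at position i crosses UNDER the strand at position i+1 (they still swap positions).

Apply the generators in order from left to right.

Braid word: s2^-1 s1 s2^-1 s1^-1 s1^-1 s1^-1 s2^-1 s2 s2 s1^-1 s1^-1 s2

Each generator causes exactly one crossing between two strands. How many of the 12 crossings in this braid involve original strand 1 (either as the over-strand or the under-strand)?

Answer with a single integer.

Gen 1: crossing 2x3. Involves strand 1? no. Count so far: 0
Gen 2: crossing 1x3. Involves strand 1? yes. Count so far: 1
Gen 3: crossing 1x2. Involves strand 1? yes. Count so far: 2
Gen 4: crossing 3x2. Involves strand 1? no. Count so far: 2
Gen 5: crossing 2x3. Involves strand 1? no. Count so far: 2
Gen 6: crossing 3x2. Involves strand 1? no. Count so far: 2
Gen 7: crossing 3x1. Involves strand 1? yes. Count so far: 3
Gen 8: crossing 1x3. Involves strand 1? yes. Count so far: 4
Gen 9: crossing 3x1. Involves strand 1? yes. Count so far: 5
Gen 10: crossing 2x1. Involves strand 1? yes. Count so far: 6
Gen 11: crossing 1x2. Involves strand 1? yes. Count so far: 7
Gen 12: crossing 1x3. Involves strand 1? yes. Count so far: 8

Answer: 8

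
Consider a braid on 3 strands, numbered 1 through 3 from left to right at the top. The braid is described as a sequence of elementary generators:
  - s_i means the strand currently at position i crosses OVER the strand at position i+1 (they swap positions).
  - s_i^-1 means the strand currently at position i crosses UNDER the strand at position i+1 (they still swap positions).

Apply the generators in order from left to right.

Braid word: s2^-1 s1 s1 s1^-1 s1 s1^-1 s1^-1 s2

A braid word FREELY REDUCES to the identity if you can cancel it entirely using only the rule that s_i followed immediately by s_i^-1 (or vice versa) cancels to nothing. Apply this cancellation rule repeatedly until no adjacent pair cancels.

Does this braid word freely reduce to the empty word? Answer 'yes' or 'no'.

Answer: yes

Derivation:
Gen 1 (s2^-1): push. Stack: [s2^-1]
Gen 2 (s1): push. Stack: [s2^-1 s1]
Gen 3 (s1): push. Stack: [s2^-1 s1 s1]
Gen 4 (s1^-1): cancels prior s1. Stack: [s2^-1 s1]
Gen 5 (s1): push. Stack: [s2^-1 s1 s1]
Gen 6 (s1^-1): cancels prior s1. Stack: [s2^-1 s1]
Gen 7 (s1^-1): cancels prior s1. Stack: [s2^-1]
Gen 8 (s2): cancels prior s2^-1. Stack: []
Reduced word: (empty)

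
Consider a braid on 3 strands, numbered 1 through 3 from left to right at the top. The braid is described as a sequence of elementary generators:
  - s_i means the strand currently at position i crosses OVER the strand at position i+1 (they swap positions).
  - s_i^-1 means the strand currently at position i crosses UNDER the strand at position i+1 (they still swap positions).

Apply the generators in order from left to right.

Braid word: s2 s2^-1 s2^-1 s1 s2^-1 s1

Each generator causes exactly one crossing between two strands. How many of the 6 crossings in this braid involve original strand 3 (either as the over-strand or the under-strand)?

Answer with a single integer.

Gen 1: crossing 2x3. Involves strand 3? yes. Count so far: 1
Gen 2: crossing 3x2. Involves strand 3? yes. Count so far: 2
Gen 3: crossing 2x3. Involves strand 3? yes. Count so far: 3
Gen 4: crossing 1x3. Involves strand 3? yes. Count so far: 4
Gen 5: crossing 1x2. Involves strand 3? no. Count so far: 4
Gen 6: crossing 3x2. Involves strand 3? yes. Count so far: 5

Answer: 5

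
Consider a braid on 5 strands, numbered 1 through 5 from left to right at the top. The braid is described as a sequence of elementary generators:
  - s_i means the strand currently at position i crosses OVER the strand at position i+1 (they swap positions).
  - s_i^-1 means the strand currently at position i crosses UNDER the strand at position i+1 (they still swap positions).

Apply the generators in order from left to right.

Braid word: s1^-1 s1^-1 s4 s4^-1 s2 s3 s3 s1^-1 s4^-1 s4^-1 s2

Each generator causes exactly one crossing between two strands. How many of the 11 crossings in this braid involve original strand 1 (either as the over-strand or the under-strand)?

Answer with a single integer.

Gen 1: crossing 1x2. Involves strand 1? yes. Count so far: 1
Gen 2: crossing 2x1. Involves strand 1? yes. Count so far: 2
Gen 3: crossing 4x5. Involves strand 1? no. Count so far: 2
Gen 4: crossing 5x4. Involves strand 1? no. Count so far: 2
Gen 5: crossing 2x3. Involves strand 1? no. Count so far: 2
Gen 6: crossing 2x4. Involves strand 1? no. Count so far: 2
Gen 7: crossing 4x2. Involves strand 1? no. Count so far: 2
Gen 8: crossing 1x3. Involves strand 1? yes. Count so far: 3
Gen 9: crossing 4x5. Involves strand 1? no. Count so far: 3
Gen 10: crossing 5x4. Involves strand 1? no. Count so far: 3
Gen 11: crossing 1x2. Involves strand 1? yes. Count so far: 4

Answer: 4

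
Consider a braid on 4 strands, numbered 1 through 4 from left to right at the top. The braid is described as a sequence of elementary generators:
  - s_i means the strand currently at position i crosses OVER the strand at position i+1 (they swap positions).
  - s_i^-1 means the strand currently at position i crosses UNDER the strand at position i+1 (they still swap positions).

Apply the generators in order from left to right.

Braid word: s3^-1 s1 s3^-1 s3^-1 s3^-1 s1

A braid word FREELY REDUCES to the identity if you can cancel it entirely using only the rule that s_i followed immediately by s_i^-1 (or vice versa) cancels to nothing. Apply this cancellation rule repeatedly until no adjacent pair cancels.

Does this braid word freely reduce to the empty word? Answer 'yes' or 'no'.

Gen 1 (s3^-1): push. Stack: [s3^-1]
Gen 2 (s1): push. Stack: [s3^-1 s1]
Gen 3 (s3^-1): push. Stack: [s3^-1 s1 s3^-1]
Gen 4 (s3^-1): push. Stack: [s3^-1 s1 s3^-1 s3^-1]
Gen 5 (s3^-1): push. Stack: [s3^-1 s1 s3^-1 s3^-1 s3^-1]
Gen 6 (s1): push. Stack: [s3^-1 s1 s3^-1 s3^-1 s3^-1 s1]
Reduced word: s3^-1 s1 s3^-1 s3^-1 s3^-1 s1

Answer: no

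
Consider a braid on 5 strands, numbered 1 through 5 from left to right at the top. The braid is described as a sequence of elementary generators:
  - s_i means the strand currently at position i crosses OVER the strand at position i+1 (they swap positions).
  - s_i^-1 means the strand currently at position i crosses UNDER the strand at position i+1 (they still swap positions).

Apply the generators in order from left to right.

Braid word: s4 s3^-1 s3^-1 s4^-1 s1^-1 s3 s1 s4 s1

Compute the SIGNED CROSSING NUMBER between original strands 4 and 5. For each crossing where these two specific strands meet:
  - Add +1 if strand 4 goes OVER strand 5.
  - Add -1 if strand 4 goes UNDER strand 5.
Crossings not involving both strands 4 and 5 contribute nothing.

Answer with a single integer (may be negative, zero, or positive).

Gen 1: 4 over 5. Both 4&5? yes. Contrib: +1. Sum: 1
Gen 2: crossing 3x5. Both 4&5? no. Sum: 1
Gen 3: crossing 5x3. Both 4&5? no. Sum: 1
Gen 4: 5 under 4. Both 4&5? yes. Contrib: +1. Sum: 2
Gen 5: crossing 1x2. Both 4&5? no. Sum: 2
Gen 6: crossing 3x4. Both 4&5? no. Sum: 2
Gen 7: crossing 2x1. Both 4&5? no. Sum: 2
Gen 8: crossing 3x5. Both 4&5? no. Sum: 2
Gen 9: crossing 1x2. Both 4&5? no. Sum: 2

Answer: 2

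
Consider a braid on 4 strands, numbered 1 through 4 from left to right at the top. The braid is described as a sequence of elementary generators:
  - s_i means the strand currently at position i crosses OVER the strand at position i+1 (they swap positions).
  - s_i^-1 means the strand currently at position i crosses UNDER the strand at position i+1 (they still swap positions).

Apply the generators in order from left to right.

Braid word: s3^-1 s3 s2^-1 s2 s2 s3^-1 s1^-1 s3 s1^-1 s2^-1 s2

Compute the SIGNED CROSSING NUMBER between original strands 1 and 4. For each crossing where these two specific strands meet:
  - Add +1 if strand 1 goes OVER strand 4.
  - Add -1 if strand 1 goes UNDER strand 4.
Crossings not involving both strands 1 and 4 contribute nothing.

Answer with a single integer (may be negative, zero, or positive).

Gen 1: crossing 3x4. Both 1&4? no. Sum: 0
Gen 2: crossing 4x3. Both 1&4? no. Sum: 0
Gen 3: crossing 2x3. Both 1&4? no. Sum: 0
Gen 4: crossing 3x2. Both 1&4? no. Sum: 0
Gen 5: crossing 2x3. Both 1&4? no. Sum: 0
Gen 6: crossing 2x4. Both 1&4? no. Sum: 0
Gen 7: crossing 1x3. Both 1&4? no. Sum: 0
Gen 8: crossing 4x2. Both 1&4? no. Sum: 0
Gen 9: crossing 3x1. Both 1&4? no. Sum: 0
Gen 10: crossing 3x2. Both 1&4? no. Sum: 0
Gen 11: crossing 2x3. Both 1&4? no. Sum: 0

Answer: 0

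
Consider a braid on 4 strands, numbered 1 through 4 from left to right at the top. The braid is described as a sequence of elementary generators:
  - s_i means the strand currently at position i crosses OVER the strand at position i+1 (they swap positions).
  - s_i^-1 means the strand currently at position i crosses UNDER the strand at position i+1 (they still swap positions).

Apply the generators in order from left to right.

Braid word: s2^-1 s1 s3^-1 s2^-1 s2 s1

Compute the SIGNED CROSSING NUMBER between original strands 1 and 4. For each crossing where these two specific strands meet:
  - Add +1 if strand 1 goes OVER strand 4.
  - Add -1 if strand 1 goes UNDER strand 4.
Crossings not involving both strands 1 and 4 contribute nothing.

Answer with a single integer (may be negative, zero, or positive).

Gen 1: crossing 2x3. Both 1&4? no. Sum: 0
Gen 2: crossing 1x3. Both 1&4? no. Sum: 0
Gen 3: crossing 2x4. Both 1&4? no. Sum: 0
Gen 4: 1 under 4. Both 1&4? yes. Contrib: -1. Sum: -1
Gen 5: 4 over 1. Both 1&4? yes. Contrib: -1. Sum: -2
Gen 6: crossing 3x1. Both 1&4? no. Sum: -2

Answer: -2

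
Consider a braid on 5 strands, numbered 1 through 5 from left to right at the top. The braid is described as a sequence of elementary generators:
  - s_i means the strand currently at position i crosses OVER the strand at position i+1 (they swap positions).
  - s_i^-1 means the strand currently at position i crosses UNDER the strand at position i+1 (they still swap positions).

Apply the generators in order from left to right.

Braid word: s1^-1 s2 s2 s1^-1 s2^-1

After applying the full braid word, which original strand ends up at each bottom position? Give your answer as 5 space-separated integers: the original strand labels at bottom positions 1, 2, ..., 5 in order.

Gen 1 (s1^-1): strand 1 crosses under strand 2. Perm now: [2 1 3 4 5]
Gen 2 (s2): strand 1 crosses over strand 3. Perm now: [2 3 1 4 5]
Gen 3 (s2): strand 3 crosses over strand 1. Perm now: [2 1 3 4 5]
Gen 4 (s1^-1): strand 2 crosses under strand 1. Perm now: [1 2 3 4 5]
Gen 5 (s2^-1): strand 2 crosses under strand 3. Perm now: [1 3 2 4 5]

Answer: 1 3 2 4 5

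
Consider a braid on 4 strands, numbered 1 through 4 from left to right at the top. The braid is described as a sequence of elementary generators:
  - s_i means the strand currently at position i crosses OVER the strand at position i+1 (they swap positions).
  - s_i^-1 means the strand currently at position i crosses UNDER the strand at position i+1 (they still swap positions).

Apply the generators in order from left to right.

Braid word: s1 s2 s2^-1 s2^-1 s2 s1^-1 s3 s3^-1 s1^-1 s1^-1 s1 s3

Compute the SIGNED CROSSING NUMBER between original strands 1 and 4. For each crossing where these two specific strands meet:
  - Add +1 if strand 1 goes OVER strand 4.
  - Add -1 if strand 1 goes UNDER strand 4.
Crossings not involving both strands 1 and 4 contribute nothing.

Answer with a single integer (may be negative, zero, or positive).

Answer: 0

Derivation:
Gen 1: crossing 1x2. Both 1&4? no. Sum: 0
Gen 2: crossing 1x3. Both 1&4? no. Sum: 0
Gen 3: crossing 3x1. Both 1&4? no. Sum: 0
Gen 4: crossing 1x3. Both 1&4? no. Sum: 0
Gen 5: crossing 3x1. Both 1&4? no. Sum: 0
Gen 6: crossing 2x1. Both 1&4? no. Sum: 0
Gen 7: crossing 3x4. Both 1&4? no. Sum: 0
Gen 8: crossing 4x3. Both 1&4? no. Sum: 0
Gen 9: crossing 1x2. Both 1&4? no. Sum: 0
Gen 10: crossing 2x1. Both 1&4? no. Sum: 0
Gen 11: crossing 1x2. Both 1&4? no. Sum: 0
Gen 12: crossing 3x4. Both 1&4? no. Sum: 0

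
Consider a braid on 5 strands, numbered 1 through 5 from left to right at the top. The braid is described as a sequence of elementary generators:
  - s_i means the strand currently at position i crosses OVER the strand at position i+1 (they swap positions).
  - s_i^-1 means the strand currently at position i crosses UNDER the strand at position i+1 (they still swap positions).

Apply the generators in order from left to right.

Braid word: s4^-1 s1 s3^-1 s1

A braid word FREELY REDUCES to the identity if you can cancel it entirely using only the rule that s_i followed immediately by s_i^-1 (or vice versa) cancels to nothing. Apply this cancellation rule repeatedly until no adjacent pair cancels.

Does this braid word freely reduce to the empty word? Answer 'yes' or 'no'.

Gen 1 (s4^-1): push. Stack: [s4^-1]
Gen 2 (s1): push. Stack: [s4^-1 s1]
Gen 3 (s3^-1): push. Stack: [s4^-1 s1 s3^-1]
Gen 4 (s1): push. Stack: [s4^-1 s1 s3^-1 s1]
Reduced word: s4^-1 s1 s3^-1 s1

Answer: no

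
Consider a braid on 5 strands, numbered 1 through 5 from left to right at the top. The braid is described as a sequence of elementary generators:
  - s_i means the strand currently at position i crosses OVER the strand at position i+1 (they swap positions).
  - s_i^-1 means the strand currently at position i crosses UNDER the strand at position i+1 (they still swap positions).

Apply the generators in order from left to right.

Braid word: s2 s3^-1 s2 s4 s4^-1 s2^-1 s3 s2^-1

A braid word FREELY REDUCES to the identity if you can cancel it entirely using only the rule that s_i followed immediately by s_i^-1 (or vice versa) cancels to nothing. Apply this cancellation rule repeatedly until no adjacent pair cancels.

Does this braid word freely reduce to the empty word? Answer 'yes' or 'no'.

Gen 1 (s2): push. Stack: [s2]
Gen 2 (s3^-1): push. Stack: [s2 s3^-1]
Gen 3 (s2): push. Stack: [s2 s3^-1 s2]
Gen 4 (s4): push. Stack: [s2 s3^-1 s2 s4]
Gen 5 (s4^-1): cancels prior s4. Stack: [s2 s3^-1 s2]
Gen 6 (s2^-1): cancels prior s2. Stack: [s2 s3^-1]
Gen 7 (s3): cancels prior s3^-1. Stack: [s2]
Gen 8 (s2^-1): cancels prior s2. Stack: []
Reduced word: (empty)

Answer: yes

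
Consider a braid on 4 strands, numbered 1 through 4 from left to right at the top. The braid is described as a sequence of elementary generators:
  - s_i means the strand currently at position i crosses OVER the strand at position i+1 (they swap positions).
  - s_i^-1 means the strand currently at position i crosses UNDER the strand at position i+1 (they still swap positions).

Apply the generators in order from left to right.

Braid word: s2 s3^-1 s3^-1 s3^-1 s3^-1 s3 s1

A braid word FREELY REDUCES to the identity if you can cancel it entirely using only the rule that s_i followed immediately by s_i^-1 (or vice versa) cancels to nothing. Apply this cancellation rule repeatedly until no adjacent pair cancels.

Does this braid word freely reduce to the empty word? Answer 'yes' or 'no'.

Gen 1 (s2): push. Stack: [s2]
Gen 2 (s3^-1): push. Stack: [s2 s3^-1]
Gen 3 (s3^-1): push. Stack: [s2 s3^-1 s3^-1]
Gen 4 (s3^-1): push. Stack: [s2 s3^-1 s3^-1 s3^-1]
Gen 5 (s3^-1): push. Stack: [s2 s3^-1 s3^-1 s3^-1 s3^-1]
Gen 6 (s3): cancels prior s3^-1. Stack: [s2 s3^-1 s3^-1 s3^-1]
Gen 7 (s1): push. Stack: [s2 s3^-1 s3^-1 s3^-1 s1]
Reduced word: s2 s3^-1 s3^-1 s3^-1 s1

Answer: no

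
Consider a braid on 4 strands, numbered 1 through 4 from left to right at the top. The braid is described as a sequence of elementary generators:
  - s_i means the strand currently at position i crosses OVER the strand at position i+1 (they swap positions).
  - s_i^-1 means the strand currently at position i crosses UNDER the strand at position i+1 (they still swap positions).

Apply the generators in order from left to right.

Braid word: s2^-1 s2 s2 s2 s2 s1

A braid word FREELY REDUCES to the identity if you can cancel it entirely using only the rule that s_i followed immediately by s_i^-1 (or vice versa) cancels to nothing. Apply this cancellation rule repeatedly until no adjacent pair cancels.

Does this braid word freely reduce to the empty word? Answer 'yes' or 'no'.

Answer: no

Derivation:
Gen 1 (s2^-1): push. Stack: [s2^-1]
Gen 2 (s2): cancels prior s2^-1. Stack: []
Gen 3 (s2): push. Stack: [s2]
Gen 4 (s2): push. Stack: [s2 s2]
Gen 5 (s2): push. Stack: [s2 s2 s2]
Gen 6 (s1): push. Stack: [s2 s2 s2 s1]
Reduced word: s2 s2 s2 s1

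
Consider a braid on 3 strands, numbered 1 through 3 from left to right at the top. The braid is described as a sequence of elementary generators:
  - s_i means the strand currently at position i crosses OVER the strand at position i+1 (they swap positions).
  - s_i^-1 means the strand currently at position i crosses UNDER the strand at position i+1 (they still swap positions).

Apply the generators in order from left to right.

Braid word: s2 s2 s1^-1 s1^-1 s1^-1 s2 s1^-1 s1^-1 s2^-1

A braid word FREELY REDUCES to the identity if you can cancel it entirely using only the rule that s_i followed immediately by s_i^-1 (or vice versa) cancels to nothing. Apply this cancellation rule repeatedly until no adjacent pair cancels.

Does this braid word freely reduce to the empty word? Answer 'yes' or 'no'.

Gen 1 (s2): push. Stack: [s2]
Gen 2 (s2): push. Stack: [s2 s2]
Gen 3 (s1^-1): push. Stack: [s2 s2 s1^-1]
Gen 4 (s1^-1): push. Stack: [s2 s2 s1^-1 s1^-1]
Gen 5 (s1^-1): push. Stack: [s2 s2 s1^-1 s1^-1 s1^-1]
Gen 6 (s2): push. Stack: [s2 s2 s1^-1 s1^-1 s1^-1 s2]
Gen 7 (s1^-1): push. Stack: [s2 s2 s1^-1 s1^-1 s1^-1 s2 s1^-1]
Gen 8 (s1^-1): push. Stack: [s2 s2 s1^-1 s1^-1 s1^-1 s2 s1^-1 s1^-1]
Gen 9 (s2^-1): push. Stack: [s2 s2 s1^-1 s1^-1 s1^-1 s2 s1^-1 s1^-1 s2^-1]
Reduced word: s2 s2 s1^-1 s1^-1 s1^-1 s2 s1^-1 s1^-1 s2^-1

Answer: no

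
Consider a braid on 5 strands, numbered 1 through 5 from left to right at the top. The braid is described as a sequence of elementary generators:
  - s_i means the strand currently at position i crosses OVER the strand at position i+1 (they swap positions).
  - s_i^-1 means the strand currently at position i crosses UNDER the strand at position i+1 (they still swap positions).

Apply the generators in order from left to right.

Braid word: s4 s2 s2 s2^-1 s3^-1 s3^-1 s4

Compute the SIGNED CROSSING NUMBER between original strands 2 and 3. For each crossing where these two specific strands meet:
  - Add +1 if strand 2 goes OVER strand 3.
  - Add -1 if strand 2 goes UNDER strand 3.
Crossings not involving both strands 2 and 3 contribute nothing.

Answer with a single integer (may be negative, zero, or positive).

Answer: -1

Derivation:
Gen 1: crossing 4x5. Both 2&3? no. Sum: 0
Gen 2: 2 over 3. Both 2&3? yes. Contrib: +1. Sum: 1
Gen 3: 3 over 2. Both 2&3? yes. Contrib: -1. Sum: 0
Gen 4: 2 under 3. Both 2&3? yes. Contrib: -1. Sum: -1
Gen 5: crossing 2x5. Both 2&3? no. Sum: -1
Gen 6: crossing 5x2. Both 2&3? no. Sum: -1
Gen 7: crossing 5x4. Both 2&3? no. Sum: -1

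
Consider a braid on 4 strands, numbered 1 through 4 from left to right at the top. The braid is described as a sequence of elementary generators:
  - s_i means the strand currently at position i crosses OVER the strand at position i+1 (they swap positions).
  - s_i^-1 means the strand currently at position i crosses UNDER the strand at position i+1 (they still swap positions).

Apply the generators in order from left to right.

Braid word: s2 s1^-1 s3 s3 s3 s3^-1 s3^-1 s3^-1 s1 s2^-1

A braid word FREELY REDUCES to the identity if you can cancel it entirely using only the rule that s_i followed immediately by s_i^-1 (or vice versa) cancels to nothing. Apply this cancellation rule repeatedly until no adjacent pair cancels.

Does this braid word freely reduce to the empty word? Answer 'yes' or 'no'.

Answer: yes

Derivation:
Gen 1 (s2): push. Stack: [s2]
Gen 2 (s1^-1): push. Stack: [s2 s1^-1]
Gen 3 (s3): push. Stack: [s2 s1^-1 s3]
Gen 4 (s3): push. Stack: [s2 s1^-1 s3 s3]
Gen 5 (s3): push. Stack: [s2 s1^-1 s3 s3 s3]
Gen 6 (s3^-1): cancels prior s3. Stack: [s2 s1^-1 s3 s3]
Gen 7 (s3^-1): cancels prior s3. Stack: [s2 s1^-1 s3]
Gen 8 (s3^-1): cancels prior s3. Stack: [s2 s1^-1]
Gen 9 (s1): cancels prior s1^-1. Stack: [s2]
Gen 10 (s2^-1): cancels prior s2. Stack: []
Reduced word: (empty)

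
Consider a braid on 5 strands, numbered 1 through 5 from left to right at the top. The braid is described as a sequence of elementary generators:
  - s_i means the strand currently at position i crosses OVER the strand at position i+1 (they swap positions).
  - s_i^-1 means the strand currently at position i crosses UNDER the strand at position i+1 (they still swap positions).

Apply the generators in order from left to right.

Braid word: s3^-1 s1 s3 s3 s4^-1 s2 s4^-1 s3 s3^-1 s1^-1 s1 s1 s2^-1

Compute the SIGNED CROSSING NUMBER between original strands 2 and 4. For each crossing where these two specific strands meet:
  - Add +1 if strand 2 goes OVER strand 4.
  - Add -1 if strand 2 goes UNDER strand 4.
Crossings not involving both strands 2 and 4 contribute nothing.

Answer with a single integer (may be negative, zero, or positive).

Gen 1: crossing 3x4. Both 2&4? no. Sum: 0
Gen 2: crossing 1x2. Both 2&4? no. Sum: 0
Gen 3: crossing 4x3. Both 2&4? no. Sum: 0
Gen 4: crossing 3x4. Both 2&4? no. Sum: 0
Gen 5: crossing 3x5. Both 2&4? no. Sum: 0
Gen 6: crossing 1x4. Both 2&4? no. Sum: 0
Gen 7: crossing 5x3. Both 2&4? no. Sum: 0
Gen 8: crossing 1x3. Both 2&4? no. Sum: 0
Gen 9: crossing 3x1. Both 2&4? no. Sum: 0
Gen 10: 2 under 4. Both 2&4? yes. Contrib: -1. Sum: -1
Gen 11: 4 over 2. Both 2&4? yes. Contrib: -1. Sum: -2
Gen 12: 2 over 4. Both 2&4? yes. Contrib: +1. Sum: -1
Gen 13: crossing 2x1. Both 2&4? no. Sum: -1

Answer: -1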